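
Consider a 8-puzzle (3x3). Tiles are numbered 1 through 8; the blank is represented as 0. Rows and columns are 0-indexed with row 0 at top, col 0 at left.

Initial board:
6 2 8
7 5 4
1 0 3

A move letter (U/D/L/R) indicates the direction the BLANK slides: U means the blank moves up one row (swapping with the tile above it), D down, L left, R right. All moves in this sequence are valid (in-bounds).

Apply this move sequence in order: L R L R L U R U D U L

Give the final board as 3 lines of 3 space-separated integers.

After move 1 (L):
6 2 8
7 5 4
0 1 3

After move 2 (R):
6 2 8
7 5 4
1 0 3

After move 3 (L):
6 2 8
7 5 4
0 1 3

After move 4 (R):
6 2 8
7 5 4
1 0 3

After move 5 (L):
6 2 8
7 5 4
0 1 3

After move 6 (U):
6 2 8
0 5 4
7 1 3

After move 7 (R):
6 2 8
5 0 4
7 1 3

After move 8 (U):
6 0 8
5 2 4
7 1 3

After move 9 (D):
6 2 8
5 0 4
7 1 3

After move 10 (U):
6 0 8
5 2 4
7 1 3

After move 11 (L):
0 6 8
5 2 4
7 1 3

Answer: 0 6 8
5 2 4
7 1 3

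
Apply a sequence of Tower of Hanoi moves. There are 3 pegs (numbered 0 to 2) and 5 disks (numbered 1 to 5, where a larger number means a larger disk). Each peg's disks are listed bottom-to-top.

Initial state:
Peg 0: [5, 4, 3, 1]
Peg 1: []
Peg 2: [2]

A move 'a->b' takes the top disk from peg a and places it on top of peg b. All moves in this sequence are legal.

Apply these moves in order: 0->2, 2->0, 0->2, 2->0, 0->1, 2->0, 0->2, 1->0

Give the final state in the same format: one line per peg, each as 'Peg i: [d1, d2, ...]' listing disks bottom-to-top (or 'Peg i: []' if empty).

Answer: Peg 0: [5, 4, 3, 1]
Peg 1: []
Peg 2: [2]

Derivation:
After move 1 (0->2):
Peg 0: [5, 4, 3]
Peg 1: []
Peg 2: [2, 1]

After move 2 (2->0):
Peg 0: [5, 4, 3, 1]
Peg 1: []
Peg 2: [2]

After move 3 (0->2):
Peg 0: [5, 4, 3]
Peg 1: []
Peg 2: [2, 1]

After move 4 (2->0):
Peg 0: [5, 4, 3, 1]
Peg 1: []
Peg 2: [2]

After move 5 (0->1):
Peg 0: [5, 4, 3]
Peg 1: [1]
Peg 2: [2]

After move 6 (2->0):
Peg 0: [5, 4, 3, 2]
Peg 1: [1]
Peg 2: []

After move 7 (0->2):
Peg 0: [5, 4, 3]
Peg 1: [1]
Peg 2: [2]

After move 8 (1->0):
Peg 0: [5, 4, 3, 1]
Peg 1: []
Peg 2: [2]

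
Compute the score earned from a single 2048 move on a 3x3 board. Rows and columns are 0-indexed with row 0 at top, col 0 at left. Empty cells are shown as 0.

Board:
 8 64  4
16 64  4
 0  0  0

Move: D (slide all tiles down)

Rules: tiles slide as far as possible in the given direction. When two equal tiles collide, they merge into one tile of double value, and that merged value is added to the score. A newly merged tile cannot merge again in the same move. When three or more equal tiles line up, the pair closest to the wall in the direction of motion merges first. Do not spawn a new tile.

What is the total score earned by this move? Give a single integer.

Answer: 136

Derivation:
Slide down:
col 0: [8, 16, 0] -> [0, 8, 16]  score +0 (running 0)
col 1: [64, 64, 0] -> [0, 0, 128]  score +128 (running 128)
col 2: [4, 4, 0] -> [0, 0, 8]  score +8 (running 136)
Board after move:
  0   0   0
  8   0   0
 16 128   8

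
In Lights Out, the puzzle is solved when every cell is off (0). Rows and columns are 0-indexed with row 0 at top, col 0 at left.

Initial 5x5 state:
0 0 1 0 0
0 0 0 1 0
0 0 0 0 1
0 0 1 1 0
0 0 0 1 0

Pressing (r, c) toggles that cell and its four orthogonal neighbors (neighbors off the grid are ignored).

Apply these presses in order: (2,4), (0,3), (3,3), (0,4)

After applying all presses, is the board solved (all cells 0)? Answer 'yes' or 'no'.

After press 1 at (2,4):
0 0 1 0 0
0 0 0 1 1
0 0 0 1 0
0 0 1 1 1
0 0 0 1 0

After press 2 at (0,3):
0 0 0 1 1
0 0 0 0 1
0 0 0 1 0
0 0 1 1 1
0 0 0 1 0

After press 3 at (3,3):
0 0 0 1 1
0 0 0 0 1
0 0 0 0 0
0 0 0 0 0
0 0 0 0 0

After press 4 at (0,4):
0 0 0 0 0
0 0 0 0 0
0 0 0 0 0
0 0 0 0 0
0 0 0 0 0

Lights still on: 0

Answer: yes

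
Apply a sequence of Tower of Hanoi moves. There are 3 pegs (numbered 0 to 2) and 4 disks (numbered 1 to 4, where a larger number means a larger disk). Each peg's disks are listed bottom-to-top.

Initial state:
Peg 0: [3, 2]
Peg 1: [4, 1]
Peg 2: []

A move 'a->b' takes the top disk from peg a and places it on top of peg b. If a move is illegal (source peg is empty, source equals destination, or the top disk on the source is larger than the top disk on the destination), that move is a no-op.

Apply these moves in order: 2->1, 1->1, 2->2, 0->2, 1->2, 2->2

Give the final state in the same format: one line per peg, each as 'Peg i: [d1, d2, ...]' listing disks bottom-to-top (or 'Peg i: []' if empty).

Answer: Peg 0: [3]
Peg 1: [4]
Peg 2: [2, 1]

Derivation:
After move 1 (2->1):
Peg 0: [3, 2]
Peg 1: [4, 1]
Peg 2: []

After move 2 (1->1):
Peg 0: [3, 2]
Peg 1: [4, 1]
Peg 2: []

After move 3 (2->2):
Peg 0: [3, 2]
Peg 1: [4, 1]
Peg 2: []

After move 4 (0->2):
Peg 0: [3]
Peg 1: [4, 1]
Peg 2: [2]

After move 5 (1->2):
Peg 0: [3]
Peg 1: [4]
Peg 2: [2, 1]

After move 6 (2->2):
Peg 0: [3]
Peg 1: [4]
Peg 2: [2, 1]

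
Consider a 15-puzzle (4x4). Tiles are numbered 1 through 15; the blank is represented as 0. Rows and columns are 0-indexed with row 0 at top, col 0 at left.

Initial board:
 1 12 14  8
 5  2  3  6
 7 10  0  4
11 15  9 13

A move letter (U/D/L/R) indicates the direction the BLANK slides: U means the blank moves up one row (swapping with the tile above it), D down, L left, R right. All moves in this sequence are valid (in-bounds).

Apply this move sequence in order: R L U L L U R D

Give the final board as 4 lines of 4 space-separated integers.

After move 1 (R):
 1 12 14  8
 5  2  3  6
 7 10  4  0
11 15  9 13

After move 2 (L):
 1 12 14  8
 5  2  3  6
 7 10  0  4
11 15  9 13

After move 3 (U):
 1 12 14  8
 5  2  0  6
 7 10  3  4
11 15  9 13

After move 4 (L):
 1 12 14  8
 5  0  2  6
 7 10  3  4
11 15  9 13

After move 5 (L):
 1 12 14  8
 0  5  2  6
 7 10  3  4
11 15  9 13

After move 6 (U):
 0 12 14  8
 1  5  2  6
 7 10  3  4
11 15  9 13

After move 7 (R):
12  0 14  8
 1  5  2  6
 7 10  3  4
11 15  9 13

After move 8 (D):
12  5 14  8
 1  0  2  6
 7 10  3  4
11 15  9 13

Answer: 12  5 14  8
 1  0  2  6
 7 10  3  4
11 15  9 13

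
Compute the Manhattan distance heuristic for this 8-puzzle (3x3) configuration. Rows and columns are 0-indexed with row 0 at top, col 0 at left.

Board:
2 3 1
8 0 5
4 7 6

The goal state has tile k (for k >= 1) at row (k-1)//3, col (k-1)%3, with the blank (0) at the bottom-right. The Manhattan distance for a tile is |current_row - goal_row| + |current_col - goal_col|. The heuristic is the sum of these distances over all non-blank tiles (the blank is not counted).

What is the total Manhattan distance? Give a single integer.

Answer: 10

Derivation:
Tile 2: at (0,0), goal (0,1), distance |0-0|+|0-1| = 1
Tile 3: at (0,1), goal (0,2), distance |0-0|+|1-2| = 1
Tile 1: at (0,2), goal (0,0), distance |0-0|+|2-0| = 2
Tile 8: at (1,0), goal (2,1), distance |1-2|+|0-1| = 2
Tile 5: at (1,2), goal (1,1), distance |1-1|+|2-1| = 1
Tile 4: at (2,0), goal (1,0), distance |2-1|+|0-0| = 1
Tile 7: at (2,1), goal (2,0), distance |2-2|+|1-0| = 1
Tile 6: at (2,2), goal (1,2), distance |2-1|+|2-2| = 1
Sum: 1 + 1 + 2 + 2 + 1 + 1 + 1 + 1 = 10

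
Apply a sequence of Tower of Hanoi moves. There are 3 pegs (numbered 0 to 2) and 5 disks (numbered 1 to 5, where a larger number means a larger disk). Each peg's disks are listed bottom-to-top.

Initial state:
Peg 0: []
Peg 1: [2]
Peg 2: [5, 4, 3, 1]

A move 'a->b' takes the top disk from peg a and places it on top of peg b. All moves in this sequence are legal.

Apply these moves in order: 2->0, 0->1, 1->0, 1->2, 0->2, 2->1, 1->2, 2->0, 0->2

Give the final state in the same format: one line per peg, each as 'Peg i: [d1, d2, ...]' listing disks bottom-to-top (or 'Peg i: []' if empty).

Answer: Peg 0: []
Peg 1: []
Peg 2: [5, 4, 3, 2, 1]

Derivation:
After move 1 (2->0):
Peg 0: [1]
Peg 1: [2]
Peg 2: [5, 4, 3]

After move 2 (0->1):
Peg 0: []
Peg 1: [2, 1]
Peg 2: [5, 4, 3]

After move 3 (1->0):
Peg 0: [1]
Peg 1: [2]
Peg 2: [5, 4, 3]

After move 4 (1->2):
Peg 0: [1]
Peg 1: []
Peg 2: [5, 4, 3, 2]

After move 5 (0->2):
Peg 0: []
Peg 1: []
Peg 2: [5, 4, 3, 2, 1]

After move 6 (2->1):
Peg 0: []
Peg 1: [1]
Peg 2: [5, 4, 3, 2]

After move 7 (1->2):
Peg 0: []
Peg 1: []
Peg 2: [5, 4, 3, 2, 1]

After move 8 (2->0):
Peg 0: [1]
Peg 1: []
Peg 2: [5, 4, 3, 2]

After move 9 (0->2):
Peg 0: []
Peg 1: []
Peg 2: [5, 4, 3, 2, 1]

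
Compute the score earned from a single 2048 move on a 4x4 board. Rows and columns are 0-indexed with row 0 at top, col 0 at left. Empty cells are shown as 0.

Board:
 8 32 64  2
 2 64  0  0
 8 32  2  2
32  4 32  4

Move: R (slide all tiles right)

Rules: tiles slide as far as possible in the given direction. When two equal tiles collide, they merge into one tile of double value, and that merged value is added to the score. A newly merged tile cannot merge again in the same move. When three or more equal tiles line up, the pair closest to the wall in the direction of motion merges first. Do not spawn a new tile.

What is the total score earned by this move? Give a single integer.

Slide right:
row 0: [8, 32, 64, 2] -> [8, 32, 64, 2]  score +0 (running 0)
row 1: [2, 64, 0, 0] -> [0, 0, 2, 64]  score +0 (running 0)
row 2: [8, 32, 2, 2] -> [0, 8, 32, 4]  score +4 (running 4)
row 3: [32, 4, 32, 4] -> [32, 4, 32, 4]  score +0 (running 4)
Board after move:
 8 32 64  2
 0  0  2 64
 0  8 32  4
32  4 32  4

Answer: 4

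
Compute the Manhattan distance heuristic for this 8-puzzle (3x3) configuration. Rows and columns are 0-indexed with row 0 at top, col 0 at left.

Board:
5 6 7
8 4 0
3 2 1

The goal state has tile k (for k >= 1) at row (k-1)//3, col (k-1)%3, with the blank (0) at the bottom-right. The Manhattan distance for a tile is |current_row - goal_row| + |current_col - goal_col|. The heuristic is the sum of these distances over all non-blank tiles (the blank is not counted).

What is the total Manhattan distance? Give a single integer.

Answer: 21

Derivation:
Tile 5: at (0,0), goal (1,1), distance |0-1|+|0-1| = 2
Tile 6: at (0,1), goal (1,2), distance |0-1|+|1-2| = 2
Tile 7: at (0,2), goal (2,0), distance |0-2|+|2-0| = 4
Tile 8: at (1,0), goal (2,1), distance |1-2|+|0-1| = 2
Tile 4: at (1,1), goal (1,0), distance |1-1|+|1-0| = 1
Tile 3: at (2,0), goal (0,2), distance |2-0|+|0-2| = 4
Tile 2: at (2,1), goal (0,1), distance |2-0|+|1-1| = 2
Tile 1: at (2,2), goal (0,0), distance |2-0|+|2-0| = 4
Sum: 2 + 2 + 4 + 2 + 1 + 4 + 2 + 4 = 21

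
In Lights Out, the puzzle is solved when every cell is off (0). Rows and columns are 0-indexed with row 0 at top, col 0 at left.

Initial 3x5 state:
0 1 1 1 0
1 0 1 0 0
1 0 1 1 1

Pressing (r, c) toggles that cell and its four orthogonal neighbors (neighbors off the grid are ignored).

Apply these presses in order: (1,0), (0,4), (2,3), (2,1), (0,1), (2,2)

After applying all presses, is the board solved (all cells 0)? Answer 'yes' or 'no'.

After press 1 at (1,0):
1 1 1 1 0
0 1 1 0 0
0 0 1 1 1

After press 2 at (0,4):
1 1 1 0 1
0 1 1 0 1
0 0 1 1 1

After press 3 at (2,3):
1 1 1 0 1
0 1 1 1 1
0 0 0 0 0

After press 4 at (2,1):
1 1 1 0 1
0 0 1 1 1
1 1 1 0 0

After press 5 at (0,1):
0 0 0 0 1
0 1 1 1 1
1 1 1 0 0

After press 6 at (2,2):
0 0 0 0 1
0 1 0 1 1
1 0 0 1 0

Lights still on: 6

Answer: no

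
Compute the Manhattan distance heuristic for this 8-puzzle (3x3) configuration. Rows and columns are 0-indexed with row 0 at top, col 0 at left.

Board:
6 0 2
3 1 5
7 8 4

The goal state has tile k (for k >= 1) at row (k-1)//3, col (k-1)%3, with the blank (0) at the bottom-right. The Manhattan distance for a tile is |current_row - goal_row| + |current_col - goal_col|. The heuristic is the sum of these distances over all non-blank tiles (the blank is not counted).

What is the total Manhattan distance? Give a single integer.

Tile 6: (0,0)->(1,2) = 3
Tile 2: (0,2)->(0,1) = 1
Tile 3: (1,0)->(0,2) = 3
Tile 1: (1,1)->(0,0) = 2
Tile 5: (1,2)->(1,1) = 1
Tile 7: (2,0)->(2,0) = 0
Tile 8: (2,1)->(2,1) = 0
Tile 4: (2,2)->(1,0) = 3
Sum: 3 + 1 + 3 + 2 + 1 + 0 + 0 + 3 = 13

Answer: 13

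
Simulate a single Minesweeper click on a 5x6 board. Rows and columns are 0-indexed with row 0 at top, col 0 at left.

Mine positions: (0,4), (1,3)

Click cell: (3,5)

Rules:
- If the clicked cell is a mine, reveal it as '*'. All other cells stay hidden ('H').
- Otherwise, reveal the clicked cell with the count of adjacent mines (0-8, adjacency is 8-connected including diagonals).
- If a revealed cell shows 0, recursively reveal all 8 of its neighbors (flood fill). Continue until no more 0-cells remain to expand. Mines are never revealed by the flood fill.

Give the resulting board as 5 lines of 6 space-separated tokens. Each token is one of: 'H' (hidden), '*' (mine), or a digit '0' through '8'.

0 0 1 H H H
0 0 1 H 2 1
0 0 1 1 1 0
0 0 0 0 0 0
0 0 0 0 0 0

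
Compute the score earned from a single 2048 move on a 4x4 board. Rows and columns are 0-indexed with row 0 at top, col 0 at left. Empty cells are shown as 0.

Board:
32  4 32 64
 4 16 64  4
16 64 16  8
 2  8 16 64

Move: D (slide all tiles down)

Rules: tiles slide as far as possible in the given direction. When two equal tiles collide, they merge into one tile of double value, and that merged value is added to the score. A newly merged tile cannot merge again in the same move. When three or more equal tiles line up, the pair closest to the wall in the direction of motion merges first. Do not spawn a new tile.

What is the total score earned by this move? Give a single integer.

Slide down:
col 0: [32, 4, 16, 2] -> [32, 4, 16, 2]  score +0 (running 0)
col 1: [4, 16, 64, 8] -> [4, 16, 64, 8]  score +0 (running 0)
col 2: [32, 64, 16, 16] -> [0, 32, 64, 32]  score +32 (running 32)
col 3: [64, 4, 8, 64] -> [64, 4, 8, 64]  score +0 (running 32)
Board after move:
32  4  0 64
 4 16 32  4
16 64 64  8
 2  8 32 64

Answer: 32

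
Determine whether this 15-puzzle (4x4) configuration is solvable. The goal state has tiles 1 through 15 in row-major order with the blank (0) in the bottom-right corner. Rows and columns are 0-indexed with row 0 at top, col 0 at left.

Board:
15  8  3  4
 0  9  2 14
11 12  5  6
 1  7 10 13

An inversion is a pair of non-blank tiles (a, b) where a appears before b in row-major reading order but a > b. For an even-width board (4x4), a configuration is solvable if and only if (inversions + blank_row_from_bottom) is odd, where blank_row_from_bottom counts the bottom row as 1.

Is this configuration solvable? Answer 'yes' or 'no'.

Inversions: 51
Blank is in row 1 (0-indexed from top), which is row 3 counting from the bottom (bottom = 1).
51 + 3 = 54, which is even, so the puzzle is not solvable.

Answer: no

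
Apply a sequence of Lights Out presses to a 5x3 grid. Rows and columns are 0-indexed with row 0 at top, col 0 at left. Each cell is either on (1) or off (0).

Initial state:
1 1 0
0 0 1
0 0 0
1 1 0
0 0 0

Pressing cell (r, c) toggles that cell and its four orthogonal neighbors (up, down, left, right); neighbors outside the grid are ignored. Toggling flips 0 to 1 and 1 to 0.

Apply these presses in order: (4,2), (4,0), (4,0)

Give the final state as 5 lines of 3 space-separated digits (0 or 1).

After press 1 at (4,2):
1 1 0
0 0 1
0 0 0
1 1 1
0 1 1

After press 2 at (4,0):
1 1 0
0 0 1
0 0 0
0 1 1
1 0 1

After press 3 at (4,0):
1 1 0
0 0 1
0 0 0
1 1 1
0 1 1

Answer: 1 1 0
0 0 1
0 0 0
1 1 1
0 1 1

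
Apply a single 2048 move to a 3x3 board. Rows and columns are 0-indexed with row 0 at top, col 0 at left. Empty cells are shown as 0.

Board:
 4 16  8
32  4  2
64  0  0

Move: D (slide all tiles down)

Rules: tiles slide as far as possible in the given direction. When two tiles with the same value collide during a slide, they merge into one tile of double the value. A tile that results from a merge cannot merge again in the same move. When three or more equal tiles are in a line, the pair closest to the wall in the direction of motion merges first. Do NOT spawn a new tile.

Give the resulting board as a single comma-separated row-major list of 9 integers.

Slide down:
col 0: [4, 32, 64] -> [4, 32, 64]
col 1: [16, 4, 0] -> [0, 16, 4]
col 2: [8, 2, 0] -> [0, 8, 2]

Answer: 4, 0, 0, 32, 16, 8, 64, 4, 2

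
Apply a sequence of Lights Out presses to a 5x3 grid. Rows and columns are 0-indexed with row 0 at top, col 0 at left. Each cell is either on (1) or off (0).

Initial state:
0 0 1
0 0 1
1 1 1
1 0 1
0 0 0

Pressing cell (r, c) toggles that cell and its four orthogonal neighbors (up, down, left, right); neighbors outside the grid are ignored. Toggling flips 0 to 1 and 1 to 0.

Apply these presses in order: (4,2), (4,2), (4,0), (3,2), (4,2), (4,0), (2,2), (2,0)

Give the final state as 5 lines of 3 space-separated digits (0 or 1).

After press 1 at (4,2):
0 0 1
0 0 1
1 1 1
1 0 0
0 1 1

After press 2 at (4,2):
0 0 1
0 0 1
1 1 1
1 0 1
0 0 0

After press 3 at (4,0):
0 0 1
0 0 1
1 1 1
0 0 1
1 1 0

After press 4 at (3,2):
0 0 1
0 0 1
1 1 0
0 1 0
1 1 1

After press 5 at (4,2):
0 0 1
0 0 1
1 1 0
0 1 1
1 0 0

After press 6 at (4,0):
0 0 1
0 0 1
1 1 0
1 1 1
0 1 0

After press 7 at (2,2):
0 0 1
0 0 0
1 0 1
1 1 0
0 1 0

After press 8 at (2,0):
0 0 1
1 0 0
0 1 1
0 1 0
0 1 0

Answer: 0 0 1
1 0 0
0 1 1
0 1 0
0 1 0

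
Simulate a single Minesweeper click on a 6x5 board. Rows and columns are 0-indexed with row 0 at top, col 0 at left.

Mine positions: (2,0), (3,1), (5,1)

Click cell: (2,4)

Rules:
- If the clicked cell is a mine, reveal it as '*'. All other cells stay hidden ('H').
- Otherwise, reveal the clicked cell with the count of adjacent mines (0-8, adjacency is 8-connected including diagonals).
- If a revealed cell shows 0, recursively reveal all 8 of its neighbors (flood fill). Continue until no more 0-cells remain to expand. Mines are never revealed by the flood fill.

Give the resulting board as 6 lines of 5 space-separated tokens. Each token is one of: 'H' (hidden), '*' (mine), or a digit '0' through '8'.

0 0 0 0 0
1 1 0 0 0
H 2 1 0 0
H H 1 0 0
H H 2 0 0
H H 1 0 0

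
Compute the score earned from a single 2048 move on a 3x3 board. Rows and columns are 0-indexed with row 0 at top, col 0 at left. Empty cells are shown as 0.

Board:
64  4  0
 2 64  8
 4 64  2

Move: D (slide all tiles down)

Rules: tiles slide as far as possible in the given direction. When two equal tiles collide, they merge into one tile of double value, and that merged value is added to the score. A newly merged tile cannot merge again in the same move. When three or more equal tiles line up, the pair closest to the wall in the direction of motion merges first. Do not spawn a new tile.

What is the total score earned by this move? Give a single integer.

Slide down:
col 0: [64, 2, 4] -> [64, 2, 4]  score +0 (running 0)
col 1: [4, 64, 64] -> [0, 4, 128]  score +128 (running 128)
col 2: [0, 8, 2] -> [0, 8, 2]  score +0 (running 128)
Board after move:
 64   0   0
  2   4   8
  4 128   2

Answer: 128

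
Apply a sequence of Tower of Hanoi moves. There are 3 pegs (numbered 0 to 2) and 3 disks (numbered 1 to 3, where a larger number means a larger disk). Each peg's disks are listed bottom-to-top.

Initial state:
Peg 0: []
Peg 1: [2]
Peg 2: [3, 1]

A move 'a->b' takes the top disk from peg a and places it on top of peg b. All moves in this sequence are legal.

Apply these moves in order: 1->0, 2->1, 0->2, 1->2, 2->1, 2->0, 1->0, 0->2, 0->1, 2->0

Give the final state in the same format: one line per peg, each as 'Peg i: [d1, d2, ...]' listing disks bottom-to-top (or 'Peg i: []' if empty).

After move 1 (1->0):
Peg 0: [2]
Peg 1: []
Peg 2: [3, 1]

After move 2 (2->1):
Peg 0: [2]
Peg 1: [1]
Peg 2: [3]

After move 3 (0->2):
Peg 0: []
Peg 1: [1]
Peg 2: [3, 2]

After move 4 (1->2):
Peg 0: []
Peg 1: []
Peg 2: [3, 2, 1]

After move 5 (2->1):
Peg 0: []
Peg 1: [1]
Peg 2: [3, 2]

After move 6 (2->0):
Peg 0: [2]
Peg 1: [1]
Peg 2: [3]

After move 7 (1->0):
Peg 0: [2, 1]
Peg 1: []
Peg 2: [3]

After move 8 (0->2):
Peg 0: [2]
Peg 1: []
Peg 2: [3, 1]

After move 9 (0->1):
Peg 0: []
Peg 1: [2]
Peg 2: [3, 1]

After move 10 (2->0):
Peg 0: [1]
Peg 1: [2]
Peg 2: [3]

Answer: Peg 0: [1]
Peg 1: [2]
Peg 2: [3]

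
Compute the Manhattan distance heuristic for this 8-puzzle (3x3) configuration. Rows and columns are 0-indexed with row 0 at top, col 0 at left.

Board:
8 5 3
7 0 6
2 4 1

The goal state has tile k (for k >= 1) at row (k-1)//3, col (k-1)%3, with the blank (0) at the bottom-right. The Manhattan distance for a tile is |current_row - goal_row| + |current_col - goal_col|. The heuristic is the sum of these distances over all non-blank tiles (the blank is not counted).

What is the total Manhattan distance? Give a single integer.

Answer: 14

Derivation:
Tile 8: at (0,0), goal (2,1), distance |0-2|+|0-1| = 3
Tile 5: at (0,1), goal (1,1), distance |0-1|+|1-1| = 1
Tile 3: at (0,2), goal (0,2), distance |0-0|+|2-2| = 0
Tile 7: at (1,0), goal (2,0), distance |1-2|+|0-0| = 1
Tile 6: at (1,2), goal (1,2), distance |1-1|+|2-2| = 0
Tile 2: at (2,0), goal (0,1), distance |2-0|+|0-1| = 3
Tile 4: at (2,1), goal (1,0), distance |2-1|+|1-0| = 2
Tile 1: at (2,2), goal (0,0), distance |2-0|+|2-0| = 4
Sum: 3 + 1 + 0 + 1 + 0 + 3 + 2 + 4 = 14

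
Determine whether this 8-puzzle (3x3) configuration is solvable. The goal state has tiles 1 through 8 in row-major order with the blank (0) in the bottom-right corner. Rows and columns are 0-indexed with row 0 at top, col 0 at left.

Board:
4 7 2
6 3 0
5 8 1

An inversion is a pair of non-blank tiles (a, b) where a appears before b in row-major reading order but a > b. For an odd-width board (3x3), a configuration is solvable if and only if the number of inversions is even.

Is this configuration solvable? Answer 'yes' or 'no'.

Answer: no

Derivation:
Inversions (pairs i<j in row-major order where tile[i] > tile[j] > 0): 15
15 is odd, so the puzzle is not solvable.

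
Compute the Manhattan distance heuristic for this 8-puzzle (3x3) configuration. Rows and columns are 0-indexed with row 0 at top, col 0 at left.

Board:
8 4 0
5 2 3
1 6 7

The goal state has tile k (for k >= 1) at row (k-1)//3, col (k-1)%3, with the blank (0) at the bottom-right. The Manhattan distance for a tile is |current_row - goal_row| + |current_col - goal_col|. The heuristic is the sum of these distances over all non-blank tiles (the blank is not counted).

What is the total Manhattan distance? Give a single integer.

Answer: 14

Derivation:
Tile 8: (0,0)->(2,1) = 3
Tile 4: (0,1)->(1,0) = 2
Tile 5: (1,0)->(1,1) = 1
Tile 2: (1,1)->(0,1) = 1
Tile 3: (1,2)->(0,2) = 1
Tile 1: (2,0)->(0,0) = 2
Tile 6: (2,1)->(1,2) = 2
Tile 7: (2,2)->(2,0) = 2
Sum: 3 + 2 + 1 + 1 + 1 + 2 + 2 + 2 = 14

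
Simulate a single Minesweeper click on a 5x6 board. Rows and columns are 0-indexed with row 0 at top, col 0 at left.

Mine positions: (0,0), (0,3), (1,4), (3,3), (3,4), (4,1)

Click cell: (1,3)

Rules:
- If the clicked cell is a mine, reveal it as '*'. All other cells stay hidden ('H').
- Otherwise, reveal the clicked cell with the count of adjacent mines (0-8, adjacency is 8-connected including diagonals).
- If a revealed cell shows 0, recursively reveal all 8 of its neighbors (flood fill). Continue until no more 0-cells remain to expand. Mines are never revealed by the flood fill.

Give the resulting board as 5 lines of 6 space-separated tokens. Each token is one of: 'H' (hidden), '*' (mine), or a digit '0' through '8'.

H H H H H H
H H H 2 H H
H H H H H H
H H H H H H
H H H H H H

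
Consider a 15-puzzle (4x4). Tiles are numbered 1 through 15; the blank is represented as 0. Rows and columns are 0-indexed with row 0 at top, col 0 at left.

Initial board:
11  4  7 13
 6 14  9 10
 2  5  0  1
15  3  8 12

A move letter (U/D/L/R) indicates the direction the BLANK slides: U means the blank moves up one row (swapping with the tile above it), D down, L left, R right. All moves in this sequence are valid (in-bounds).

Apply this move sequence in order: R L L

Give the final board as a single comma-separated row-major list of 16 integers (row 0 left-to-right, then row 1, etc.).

Answer: 11, 4, 7, 13, 6, 14, 9, 10, 2, 0, 5, 1, 15, 3, 8, 12

Derivation:
After move 1 (R):
11  4  7 13
 6 14  9 10
 2  5  1  0
15  3  8 12

After move 2 (L):
11  4  7 13
 6 14  9 10
 2  5  0  1
15  3  8 12

After move 3 (L):
11  4  7 13
 6 14  9 10
 2  0  5  1
15  3  8 12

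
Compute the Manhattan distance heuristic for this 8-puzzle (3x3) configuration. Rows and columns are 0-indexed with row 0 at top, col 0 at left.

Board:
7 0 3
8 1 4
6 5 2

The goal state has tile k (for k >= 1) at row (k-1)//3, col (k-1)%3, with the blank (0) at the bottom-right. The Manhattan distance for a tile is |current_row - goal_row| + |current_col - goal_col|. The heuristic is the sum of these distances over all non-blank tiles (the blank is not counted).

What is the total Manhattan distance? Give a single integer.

Answer: 15

Derivation:
Tile 7: (0,0)->(2,0) = 2
Tile 3: (0,2)->(0,2) = 0
Tile 8: (1,0)->(2,1) = 2
Tile 1: (1,1)->(0,0) = 2
Tile 4: (1,2)->(1,0) = 2
Tile 6: (2,0)->(1,2) = 3
Tile 5: (2,1)->(1,1) = 1
Tile 2: (2,2)->(0,1) = 3
Sum: 2 + 0 + 2 + 2 + 2 + 3 + 1 + 3 = 15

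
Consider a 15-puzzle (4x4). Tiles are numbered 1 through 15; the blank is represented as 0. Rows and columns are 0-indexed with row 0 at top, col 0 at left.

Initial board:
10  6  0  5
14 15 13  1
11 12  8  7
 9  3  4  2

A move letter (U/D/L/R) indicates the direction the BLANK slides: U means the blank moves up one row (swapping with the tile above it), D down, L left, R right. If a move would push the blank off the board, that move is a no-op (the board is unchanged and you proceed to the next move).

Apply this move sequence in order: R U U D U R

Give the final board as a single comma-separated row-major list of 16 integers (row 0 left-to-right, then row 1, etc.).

Answer: 10, 6, 5, 0, 14, 15, 13, 1, 11, 12, 8, 7, 9, 3, 4, 2

Derivation:
After move 1 (R):
10  6  5  0
14 15 13  1
11 12  8  7
 9  3  4  2

After move 2 (U):
10  6  5  0
14 15 13  1
11 12  8  7
 9  3  4  2

After move 3 (U):
10  6  5  0
14 15 13  1
11 12  8  7
 9  3  4  2

After move 4 (D):
10  6  5  1
14 15 13  0
11 12  8  7
 9  3  4  2

After move 5 (U):
10  6  5  0
14 15 13  1
11 12  8  7
 9  3  4  2

After move 6 (R):
10  6  5  0
14 15 13  1
11 12  8  7
 9  3  4  2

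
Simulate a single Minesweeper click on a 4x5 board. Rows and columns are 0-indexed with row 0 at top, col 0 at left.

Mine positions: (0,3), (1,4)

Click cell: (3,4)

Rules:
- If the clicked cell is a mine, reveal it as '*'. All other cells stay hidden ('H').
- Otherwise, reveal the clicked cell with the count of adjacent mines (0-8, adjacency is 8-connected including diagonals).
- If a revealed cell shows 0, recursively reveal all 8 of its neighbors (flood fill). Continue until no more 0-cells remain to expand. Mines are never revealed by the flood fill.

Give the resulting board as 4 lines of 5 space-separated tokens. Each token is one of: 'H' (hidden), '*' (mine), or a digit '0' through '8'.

0 0 1 H H
0 0 1 2 H
0 0 0 1 1
0 0 0 0 0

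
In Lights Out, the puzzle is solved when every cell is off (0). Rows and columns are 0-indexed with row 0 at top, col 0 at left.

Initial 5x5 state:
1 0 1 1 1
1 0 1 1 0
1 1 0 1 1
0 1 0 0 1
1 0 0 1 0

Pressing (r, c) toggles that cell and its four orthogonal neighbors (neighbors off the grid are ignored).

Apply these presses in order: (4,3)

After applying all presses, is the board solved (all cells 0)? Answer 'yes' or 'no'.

After press 1 at (4,3):
1 0 1 1 1
1 0 1 1 0
1 1 0 1 1
0 1 0 1 1
1 0 1 0 1

Lights still on: 17

Answer: no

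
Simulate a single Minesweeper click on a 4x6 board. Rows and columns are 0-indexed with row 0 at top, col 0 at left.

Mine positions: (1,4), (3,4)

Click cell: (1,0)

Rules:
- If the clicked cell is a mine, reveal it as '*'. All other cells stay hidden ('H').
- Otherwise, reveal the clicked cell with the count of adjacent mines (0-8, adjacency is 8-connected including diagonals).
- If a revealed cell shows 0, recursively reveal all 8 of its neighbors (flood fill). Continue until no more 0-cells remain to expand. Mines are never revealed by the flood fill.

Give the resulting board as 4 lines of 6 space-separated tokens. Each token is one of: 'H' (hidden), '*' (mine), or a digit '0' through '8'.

0 0 0 1 H H
0 0 0 1 H H
0 0 0 2 H H
0 0 0 1 H H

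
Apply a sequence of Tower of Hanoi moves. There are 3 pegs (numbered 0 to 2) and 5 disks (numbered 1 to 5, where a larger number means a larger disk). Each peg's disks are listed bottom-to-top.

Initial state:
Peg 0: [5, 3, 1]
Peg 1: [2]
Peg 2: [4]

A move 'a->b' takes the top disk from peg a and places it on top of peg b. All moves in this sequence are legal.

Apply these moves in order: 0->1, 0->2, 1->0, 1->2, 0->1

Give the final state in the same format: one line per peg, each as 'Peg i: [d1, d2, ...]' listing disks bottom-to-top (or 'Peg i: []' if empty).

Answer: Peg 0: [5]
Peg 1: [1]
Peg 2: [4, 3, 2]

Derivation:
After move 1 (0->1):
Peg 0: [5, 3]
Peg 1: [2, 1]
Peg 2: [4]

After move 2 (0->2):
Peg 0: [5]
Peg 1: [2, 1]
Peg 2: [4, 3]

After move 3 (1->0):
Peg 0: [5, 1]
Peg 1: [2]
Peg 2: [4, 3]

After move 4 (1->2):
Peg 0: [5, 1]
Peg 1: []
Peg 2: [4, 3, 2]

After move 5 (0->1):
Peg 0: [5]
Peg 1: [1]
Peg 2: [4, 3, 2]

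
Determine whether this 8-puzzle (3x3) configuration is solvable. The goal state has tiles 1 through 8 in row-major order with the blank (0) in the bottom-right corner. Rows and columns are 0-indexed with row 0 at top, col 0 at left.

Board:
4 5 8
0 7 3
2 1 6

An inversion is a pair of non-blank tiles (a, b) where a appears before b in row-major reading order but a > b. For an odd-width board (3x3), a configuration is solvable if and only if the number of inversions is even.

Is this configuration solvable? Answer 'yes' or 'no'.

Inversions (pairs i<j in row-major order where tile[i] > tile[j] > 0): 18
18 is even, so the puzzle is solvable.

Answer: yes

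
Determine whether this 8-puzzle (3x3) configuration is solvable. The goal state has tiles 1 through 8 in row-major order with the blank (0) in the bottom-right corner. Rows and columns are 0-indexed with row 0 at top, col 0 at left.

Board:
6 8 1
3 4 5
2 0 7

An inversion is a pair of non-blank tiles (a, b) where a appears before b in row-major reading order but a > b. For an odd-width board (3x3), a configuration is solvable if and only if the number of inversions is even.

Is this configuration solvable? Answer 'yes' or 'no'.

Inversions (pairs i<j in row-major order where tile[i] > tile[j] > 0): 14
14 is even, so the puzzle is solvable.

Answer: yes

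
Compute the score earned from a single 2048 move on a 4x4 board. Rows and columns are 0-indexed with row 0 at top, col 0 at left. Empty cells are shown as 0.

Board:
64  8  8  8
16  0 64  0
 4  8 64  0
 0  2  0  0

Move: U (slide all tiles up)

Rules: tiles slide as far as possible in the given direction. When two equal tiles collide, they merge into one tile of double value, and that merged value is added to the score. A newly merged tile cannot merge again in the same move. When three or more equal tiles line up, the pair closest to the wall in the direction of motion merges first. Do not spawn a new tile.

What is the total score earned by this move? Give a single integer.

Slide up:
col 0: [64, 16, 4, 0] -> [64, 16, 4, 0]  score +0 (running 0)
col 1: [8, 0, 8, 2] -> [16, 2, 0, 0]  score +16 (running 16)
col 2: [8, 64, 64, 0] -> [8, 128, 0, 0]  score +128 (running 144)
col 3: [8, 0, 0, 0] -> [8, 0, 0, 0]  score +0 (running 144)
Board after move:
 64  16   8   8
 16   2 128   0
  4   0   0   0
  0   0   0   0

Answer: 144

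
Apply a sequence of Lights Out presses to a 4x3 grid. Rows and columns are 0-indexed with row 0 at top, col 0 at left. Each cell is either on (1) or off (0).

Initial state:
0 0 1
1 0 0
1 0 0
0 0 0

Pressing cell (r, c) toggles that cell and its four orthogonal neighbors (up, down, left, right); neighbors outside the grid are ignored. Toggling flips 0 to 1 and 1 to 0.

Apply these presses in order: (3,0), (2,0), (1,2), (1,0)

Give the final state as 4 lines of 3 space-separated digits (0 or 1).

Answer: 1 0 0
1 0 1
0 1 1
0 1 0

Derivation:
After press 1 at (3,0):
0 0 1
1 0 0
0 0 0
1 1 0

After press 2 at (2,0):
0 0 1
0 0 0
1 1 0
0 1 0

After press 3 at (1,2):
0 0 0
0 1 1
1 1 1
0 1 0

After press 4 at (1,0):
1 0 0
1 0 1
0 1 1
0 1 0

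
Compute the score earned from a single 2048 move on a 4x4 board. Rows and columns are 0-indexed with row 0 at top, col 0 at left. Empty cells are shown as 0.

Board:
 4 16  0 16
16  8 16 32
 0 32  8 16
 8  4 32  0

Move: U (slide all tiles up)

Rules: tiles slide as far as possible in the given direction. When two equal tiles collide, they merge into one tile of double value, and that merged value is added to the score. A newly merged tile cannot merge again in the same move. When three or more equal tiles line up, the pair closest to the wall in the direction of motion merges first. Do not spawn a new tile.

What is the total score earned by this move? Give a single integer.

Answer: 0

Derivation:
Slide up:
col 0: [4, 16, 0, 8] -> [4, 16, 8, 0]  score +0 (running 0)
col 1: [16, 8, 32, 4] -> [16, 8, 32, 4]  score +0 (running 0)
col 2: [0, 16, 8, 32] -> [16, 8, 32, 0]  score +0 (running 0)
col 3: [16, 32, 16, 0] -> [16, 32, 16, 0]  score +0 (running 0)
Board after move:
 4 16 16 16
16  8  8 32
 8 32 32 16
 0  4  0  0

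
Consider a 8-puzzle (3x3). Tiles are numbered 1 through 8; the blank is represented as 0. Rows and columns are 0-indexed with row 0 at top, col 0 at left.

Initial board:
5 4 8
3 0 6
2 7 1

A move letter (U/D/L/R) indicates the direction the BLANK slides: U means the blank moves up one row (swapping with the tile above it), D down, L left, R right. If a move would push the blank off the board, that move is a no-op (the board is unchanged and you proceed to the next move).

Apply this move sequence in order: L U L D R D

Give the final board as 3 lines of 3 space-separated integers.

After move 1 (L):
5 4 8
0 3 6
2 7 1

After move 2 (U):
0 4 8
5 3 6
2 7 1

After move 3 (L):
0 4 8
5 3 6
2 7 1

After move 4 (D):
5 4 8
0 3 6
2 7 1

After move 5 (R):
5 4 8
3 0 6
2 7 1

After move 6 (D):
5 4 8
3 7 6
2 0 1

Answer: 5 4 8
3 7 6
2 0 1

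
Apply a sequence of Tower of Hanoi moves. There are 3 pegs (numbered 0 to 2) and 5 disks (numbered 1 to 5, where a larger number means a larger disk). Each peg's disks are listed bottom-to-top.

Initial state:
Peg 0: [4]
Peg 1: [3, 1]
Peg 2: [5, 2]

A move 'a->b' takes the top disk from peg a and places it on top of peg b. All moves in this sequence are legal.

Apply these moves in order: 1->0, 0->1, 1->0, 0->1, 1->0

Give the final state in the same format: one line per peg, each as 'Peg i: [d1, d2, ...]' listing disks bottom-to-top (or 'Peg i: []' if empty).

Answer: Peg 0: [4, 1]
Peg 1: [3]
Peg 2: [5, 2]

Derivation:
After move 1 (1->0):
Peg 0: [4, 1]
Peg 1: [3]
Peg 2: [5, 2]

After move 2 (0->1):
Peg 0: [4]
Peg 1: [3, 1]
Peg 2: [5, 2]

After move 3 (1->0):
Peg 0: [4, 1]
Peg 1: [3]
Peg 2: [5, 2]

After move 4 (0->1):
Peg 0: [4]
Peg 1: [3, 1]
Peg 2: [5, 2]

After move 5 (1->0):
Peg 0: [4, 1]
Peg 1: [3]
Peg 2: [5, 2]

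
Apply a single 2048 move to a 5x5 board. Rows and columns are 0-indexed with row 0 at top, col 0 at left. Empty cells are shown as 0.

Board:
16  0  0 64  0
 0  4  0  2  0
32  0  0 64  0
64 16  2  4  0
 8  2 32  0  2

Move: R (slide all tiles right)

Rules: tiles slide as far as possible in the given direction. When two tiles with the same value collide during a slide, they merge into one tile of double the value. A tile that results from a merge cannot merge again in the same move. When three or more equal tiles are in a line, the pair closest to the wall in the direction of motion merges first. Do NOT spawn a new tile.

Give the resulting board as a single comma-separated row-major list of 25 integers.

Slide right:
row 0: [16, 0, 0, 64, 0] -> [0, 0, 0, 16, 64]
row 1: [0, 4, 0, 2, 0] -> [0, 0, 0, 4, 2]
row 2: [32, 0, 0, 64, 0] -> [0, 0, 0, 32, 64]
row 3: [64, 16, 2, 4, 0] -> [0, 64, 16, 2, 4]
row 4: [8, 2, 32, 0, 2] -> [0, 8, 2, 32, 2]

Answer: 0, 0, 0, 16, 64, 0, 0, 0, 4, 2, 0, 0, 0, 32, 64, 0, 64, 16, 2, 4, 0, 8, 2, 32, 2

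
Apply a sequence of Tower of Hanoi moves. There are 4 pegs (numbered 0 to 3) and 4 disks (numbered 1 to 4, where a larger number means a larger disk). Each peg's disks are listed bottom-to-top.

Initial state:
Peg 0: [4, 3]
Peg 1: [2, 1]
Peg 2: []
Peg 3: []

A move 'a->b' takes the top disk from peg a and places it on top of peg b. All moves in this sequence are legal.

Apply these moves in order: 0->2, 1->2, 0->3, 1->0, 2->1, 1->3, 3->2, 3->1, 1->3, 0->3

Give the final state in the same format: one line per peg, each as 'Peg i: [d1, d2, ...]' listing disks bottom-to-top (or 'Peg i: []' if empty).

After move 1 (0->2):
Peg 0: [4]
Peg 1: [2, 1]
Peg 2: [3]
Peg 3: []

After move 2 (1->2):
Peg 0: [4]
Peg 1: [2]
Peg 2: [3, 1]
Peg 3: []

After move 3 (0->3):
Peg 0: []
Peg 1: [2]
Peg 2: [3, 1]
Peg 3: [4]

After move 4 (1->0):
Peg 0: [2]
Peg 1: []
Peg 2: [3, 1]
Peg 3: [4]

After move 5 (2->1):
Peg 0: [2]
Peg 1: [1]
Peg 2: [3]
Peg 3: [4]

After move 6 (1->3):
Peg 0: [2]
Peg 1: []
Peg 2: [3]
Peg 3: [4, 1]

After move 7 (3->2):
Peg 0: [2]
Peg 1: []
Peg 2: [3, 1]
Peg 3: [4]

After move 8 (3->1):
Peg 0: [2]
Peg 1: [4]
Peg 2: [3, 1]
Peg 3: []

After move 9 (1->3):
Peg 0: [2]
Peg 1: []
Peg 2: [3, 1]
Peg 3: [4]

After move 10 (0->3):
Peg 0: []
Peg 1: []
Peg 2: [3, 1]
Peg 3: [4, 2]

Answer: Peg 0: []
Peg 1: []
Peg 2: [3, 1]
Peg 3: [4, 2]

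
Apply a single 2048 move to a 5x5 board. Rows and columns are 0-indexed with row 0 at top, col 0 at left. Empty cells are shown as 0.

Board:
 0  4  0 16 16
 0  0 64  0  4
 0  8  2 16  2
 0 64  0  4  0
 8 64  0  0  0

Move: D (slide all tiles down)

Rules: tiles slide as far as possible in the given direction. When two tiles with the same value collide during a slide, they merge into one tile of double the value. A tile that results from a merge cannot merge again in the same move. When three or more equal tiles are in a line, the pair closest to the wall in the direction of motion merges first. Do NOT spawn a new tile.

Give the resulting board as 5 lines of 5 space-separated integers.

Slide down:
col 0: [0, 0, 0, 0, 8] -> [0, 0, 0, 0, 8]
col 1: [4, 0, 8, 64, 64] -> [0, 0, 4, 8, 128]
col 2: [0, 64, 2, 0, 0] -> [0, 0, 0, 64, 2]
col 3: [16, 0, 16, 4, 0] -> [0, 0, 0, 32, 4]
col 4: [16, 4, 2, 0, 0] -> [0, 0, 16, 4, 2]

Answer:   0   0   0   0   0
  0   0   0   0   0
  0   4   0   0  16
  0   8  64  32   4
  8 128   2   4   2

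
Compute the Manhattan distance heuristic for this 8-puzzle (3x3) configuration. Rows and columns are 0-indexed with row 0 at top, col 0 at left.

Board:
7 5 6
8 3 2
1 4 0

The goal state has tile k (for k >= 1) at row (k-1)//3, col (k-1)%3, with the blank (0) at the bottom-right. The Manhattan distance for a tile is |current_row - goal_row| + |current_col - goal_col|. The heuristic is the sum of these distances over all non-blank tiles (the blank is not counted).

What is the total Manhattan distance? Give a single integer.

Tile 7: at (0,0), goal (2,0), distance |0-2|+|0-0| = 2
Tile 5: at (0,1), goal (1,1), distance |0-1|+|1-1| = 1
Tile 6: at (0,2), goal (1,2), distance |0-1|+|2-2| = 1
Tile 8: at (1,0), goal (2,1), distance |1-2|+|0-1| = 2
Tile 3: at (1,1), goal (0,2), distance |1-0|+|1-2| = 2
Tile 2: at (1,2), goal (0,1), distance |1-0|+|2-1| = 2
Tile 1: at (2,0), goal (0,0), distance |2-0|+|0-0| = 2
Tile 4: at (2,1), goal (1,0), distance |2-1|+|1-0| = 2
Sum: 2 + 1 + 1 + 2 + 2 + 2 + 2 + 2 = 14

Answer: 14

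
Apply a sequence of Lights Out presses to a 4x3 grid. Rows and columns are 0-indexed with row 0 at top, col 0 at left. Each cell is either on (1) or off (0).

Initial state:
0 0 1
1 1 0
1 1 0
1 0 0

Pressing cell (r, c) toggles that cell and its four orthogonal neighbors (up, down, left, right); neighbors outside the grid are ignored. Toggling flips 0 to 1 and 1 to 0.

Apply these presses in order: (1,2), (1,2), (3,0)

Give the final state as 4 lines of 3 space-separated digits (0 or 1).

After press 1 at (1,2):
0 0 0
1 0 1
1 1 1
1 0 0

After press 2 at (1,2):
0 0 1
1 1 0
1 1 0
1 0 0

After press 3 at (3,0):
0 0 1
1 1 0
0 1 0
0 1 0

Answer: 0 0 1
1 1 0
0 1 0
0 1 0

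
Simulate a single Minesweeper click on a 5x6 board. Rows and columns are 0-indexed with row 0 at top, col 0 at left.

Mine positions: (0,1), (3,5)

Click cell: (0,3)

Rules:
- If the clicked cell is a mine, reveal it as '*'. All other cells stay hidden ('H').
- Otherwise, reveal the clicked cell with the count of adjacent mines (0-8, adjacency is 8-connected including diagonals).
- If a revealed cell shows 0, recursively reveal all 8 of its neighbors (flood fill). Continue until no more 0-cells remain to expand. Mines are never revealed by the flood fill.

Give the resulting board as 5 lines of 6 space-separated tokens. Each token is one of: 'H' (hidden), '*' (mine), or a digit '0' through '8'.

H H 1 0 0 0
1 1 1 0 0 0
0 0 0 0 1 1
0 0 0 0 1 H
0 0 0 0 1 H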